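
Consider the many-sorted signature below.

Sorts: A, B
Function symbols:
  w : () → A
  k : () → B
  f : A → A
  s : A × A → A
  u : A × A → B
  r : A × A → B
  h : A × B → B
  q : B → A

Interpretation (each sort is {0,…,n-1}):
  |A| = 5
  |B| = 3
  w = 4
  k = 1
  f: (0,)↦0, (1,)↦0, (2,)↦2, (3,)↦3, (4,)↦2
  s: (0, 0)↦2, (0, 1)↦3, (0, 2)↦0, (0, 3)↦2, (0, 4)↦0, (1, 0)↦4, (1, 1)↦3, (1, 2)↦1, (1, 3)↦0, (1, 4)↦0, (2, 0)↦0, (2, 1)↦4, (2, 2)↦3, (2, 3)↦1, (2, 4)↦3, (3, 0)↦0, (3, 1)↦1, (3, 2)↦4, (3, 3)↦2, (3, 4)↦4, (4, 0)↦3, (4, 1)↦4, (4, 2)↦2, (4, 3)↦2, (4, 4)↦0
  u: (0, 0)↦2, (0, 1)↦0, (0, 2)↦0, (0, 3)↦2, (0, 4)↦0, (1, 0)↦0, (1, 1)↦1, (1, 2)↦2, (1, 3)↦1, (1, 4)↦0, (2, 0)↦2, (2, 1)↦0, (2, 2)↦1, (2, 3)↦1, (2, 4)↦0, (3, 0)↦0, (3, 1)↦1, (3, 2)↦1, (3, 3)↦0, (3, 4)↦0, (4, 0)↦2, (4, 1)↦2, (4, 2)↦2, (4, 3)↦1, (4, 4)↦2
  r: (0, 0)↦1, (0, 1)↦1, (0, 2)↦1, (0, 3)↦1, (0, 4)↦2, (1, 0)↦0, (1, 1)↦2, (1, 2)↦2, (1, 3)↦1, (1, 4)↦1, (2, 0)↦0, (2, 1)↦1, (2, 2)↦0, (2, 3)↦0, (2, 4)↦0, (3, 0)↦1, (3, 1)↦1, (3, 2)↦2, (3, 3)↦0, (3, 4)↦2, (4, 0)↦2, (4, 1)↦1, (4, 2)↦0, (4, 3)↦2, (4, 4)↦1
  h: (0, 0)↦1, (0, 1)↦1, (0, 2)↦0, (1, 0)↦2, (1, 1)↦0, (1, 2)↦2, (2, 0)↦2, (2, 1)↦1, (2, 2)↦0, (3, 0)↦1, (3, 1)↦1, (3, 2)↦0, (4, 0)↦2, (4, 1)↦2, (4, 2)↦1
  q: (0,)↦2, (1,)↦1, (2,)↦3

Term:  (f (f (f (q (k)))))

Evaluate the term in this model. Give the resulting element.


  k = 1
  (q (k)) = q(1,) = 1
  (f (q (k))) = f(1,) = 0
  (f (f (q (k)))) = f(0,) = 0
  (f (f (f (q (k))))) = f(0,) = 0

value = 0


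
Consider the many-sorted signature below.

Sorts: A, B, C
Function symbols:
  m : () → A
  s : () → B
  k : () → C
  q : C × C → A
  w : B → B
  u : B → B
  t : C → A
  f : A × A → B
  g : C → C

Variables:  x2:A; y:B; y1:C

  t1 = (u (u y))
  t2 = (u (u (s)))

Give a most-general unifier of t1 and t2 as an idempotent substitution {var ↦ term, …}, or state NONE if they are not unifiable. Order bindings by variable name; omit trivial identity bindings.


{y ↦ (s)}


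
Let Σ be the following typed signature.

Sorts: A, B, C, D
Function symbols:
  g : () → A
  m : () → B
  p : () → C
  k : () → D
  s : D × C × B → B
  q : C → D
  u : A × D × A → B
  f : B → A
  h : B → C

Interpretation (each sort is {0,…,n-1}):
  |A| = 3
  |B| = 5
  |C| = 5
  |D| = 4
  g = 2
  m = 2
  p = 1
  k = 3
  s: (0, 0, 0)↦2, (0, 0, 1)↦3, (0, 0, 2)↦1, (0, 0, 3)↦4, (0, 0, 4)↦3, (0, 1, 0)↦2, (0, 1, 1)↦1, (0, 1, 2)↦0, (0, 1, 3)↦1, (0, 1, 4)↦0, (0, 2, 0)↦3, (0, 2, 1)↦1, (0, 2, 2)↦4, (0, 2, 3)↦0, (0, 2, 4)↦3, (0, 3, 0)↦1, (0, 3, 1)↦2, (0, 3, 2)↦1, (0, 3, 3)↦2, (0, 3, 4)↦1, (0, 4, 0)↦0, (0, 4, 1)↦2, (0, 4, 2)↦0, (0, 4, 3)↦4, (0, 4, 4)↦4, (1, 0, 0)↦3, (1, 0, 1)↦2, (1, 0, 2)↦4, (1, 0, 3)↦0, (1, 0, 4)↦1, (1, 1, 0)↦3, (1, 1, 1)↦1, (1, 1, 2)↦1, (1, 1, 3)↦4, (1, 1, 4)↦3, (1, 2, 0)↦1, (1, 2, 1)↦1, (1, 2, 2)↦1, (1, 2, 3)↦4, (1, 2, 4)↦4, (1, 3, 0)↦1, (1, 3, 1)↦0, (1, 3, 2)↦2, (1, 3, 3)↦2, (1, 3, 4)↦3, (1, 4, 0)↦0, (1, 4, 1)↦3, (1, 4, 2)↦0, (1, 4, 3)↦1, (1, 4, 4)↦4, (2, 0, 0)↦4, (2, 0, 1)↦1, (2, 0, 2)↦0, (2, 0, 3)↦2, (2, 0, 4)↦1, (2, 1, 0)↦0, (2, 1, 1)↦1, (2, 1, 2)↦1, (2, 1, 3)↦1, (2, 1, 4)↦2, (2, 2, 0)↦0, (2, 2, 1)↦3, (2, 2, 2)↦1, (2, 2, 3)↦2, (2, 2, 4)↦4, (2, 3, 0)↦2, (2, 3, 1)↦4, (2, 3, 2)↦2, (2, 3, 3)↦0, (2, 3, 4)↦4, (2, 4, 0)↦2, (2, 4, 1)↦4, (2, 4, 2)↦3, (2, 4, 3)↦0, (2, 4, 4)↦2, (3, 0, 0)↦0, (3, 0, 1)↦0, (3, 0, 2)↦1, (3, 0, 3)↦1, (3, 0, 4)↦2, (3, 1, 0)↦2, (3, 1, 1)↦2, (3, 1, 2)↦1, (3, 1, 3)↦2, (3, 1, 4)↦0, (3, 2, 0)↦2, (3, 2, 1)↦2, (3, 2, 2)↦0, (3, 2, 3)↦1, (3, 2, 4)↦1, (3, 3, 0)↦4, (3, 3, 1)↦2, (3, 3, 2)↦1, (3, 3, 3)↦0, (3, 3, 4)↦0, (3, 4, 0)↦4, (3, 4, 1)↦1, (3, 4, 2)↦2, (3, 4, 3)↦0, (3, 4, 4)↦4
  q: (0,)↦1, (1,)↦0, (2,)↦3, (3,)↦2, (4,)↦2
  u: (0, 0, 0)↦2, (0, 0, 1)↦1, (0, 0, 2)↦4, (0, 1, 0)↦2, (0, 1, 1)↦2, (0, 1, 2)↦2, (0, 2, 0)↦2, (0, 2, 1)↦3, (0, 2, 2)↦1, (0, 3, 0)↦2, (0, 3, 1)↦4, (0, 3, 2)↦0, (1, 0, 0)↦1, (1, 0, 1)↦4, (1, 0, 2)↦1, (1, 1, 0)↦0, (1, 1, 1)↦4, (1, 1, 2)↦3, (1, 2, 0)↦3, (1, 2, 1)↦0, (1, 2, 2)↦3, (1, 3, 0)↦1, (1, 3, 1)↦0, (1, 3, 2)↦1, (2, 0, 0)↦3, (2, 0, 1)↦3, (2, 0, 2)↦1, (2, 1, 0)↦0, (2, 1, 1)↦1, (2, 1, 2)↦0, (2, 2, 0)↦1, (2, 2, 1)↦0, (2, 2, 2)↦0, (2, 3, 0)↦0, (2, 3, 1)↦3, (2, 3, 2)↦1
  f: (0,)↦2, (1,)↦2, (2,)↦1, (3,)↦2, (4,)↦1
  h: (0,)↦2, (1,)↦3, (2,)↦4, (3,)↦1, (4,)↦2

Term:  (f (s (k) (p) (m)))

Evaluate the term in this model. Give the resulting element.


  k = 3
  p = 1
  m = 2
  (s (k) (p) (m)) = s(3, 1, 2) = 1
  (f (s (k) (p) (m))) = f(1,) = 2

value = 2


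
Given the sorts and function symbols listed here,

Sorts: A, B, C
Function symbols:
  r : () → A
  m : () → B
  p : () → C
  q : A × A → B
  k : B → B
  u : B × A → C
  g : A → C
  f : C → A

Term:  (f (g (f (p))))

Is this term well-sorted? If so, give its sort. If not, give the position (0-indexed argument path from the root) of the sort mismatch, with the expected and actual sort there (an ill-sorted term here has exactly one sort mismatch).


      (p) : C
    (f (p)) : A
  (g (f (p))) : C
(f (g (f (p)))) : A

well-sorted; sort = A


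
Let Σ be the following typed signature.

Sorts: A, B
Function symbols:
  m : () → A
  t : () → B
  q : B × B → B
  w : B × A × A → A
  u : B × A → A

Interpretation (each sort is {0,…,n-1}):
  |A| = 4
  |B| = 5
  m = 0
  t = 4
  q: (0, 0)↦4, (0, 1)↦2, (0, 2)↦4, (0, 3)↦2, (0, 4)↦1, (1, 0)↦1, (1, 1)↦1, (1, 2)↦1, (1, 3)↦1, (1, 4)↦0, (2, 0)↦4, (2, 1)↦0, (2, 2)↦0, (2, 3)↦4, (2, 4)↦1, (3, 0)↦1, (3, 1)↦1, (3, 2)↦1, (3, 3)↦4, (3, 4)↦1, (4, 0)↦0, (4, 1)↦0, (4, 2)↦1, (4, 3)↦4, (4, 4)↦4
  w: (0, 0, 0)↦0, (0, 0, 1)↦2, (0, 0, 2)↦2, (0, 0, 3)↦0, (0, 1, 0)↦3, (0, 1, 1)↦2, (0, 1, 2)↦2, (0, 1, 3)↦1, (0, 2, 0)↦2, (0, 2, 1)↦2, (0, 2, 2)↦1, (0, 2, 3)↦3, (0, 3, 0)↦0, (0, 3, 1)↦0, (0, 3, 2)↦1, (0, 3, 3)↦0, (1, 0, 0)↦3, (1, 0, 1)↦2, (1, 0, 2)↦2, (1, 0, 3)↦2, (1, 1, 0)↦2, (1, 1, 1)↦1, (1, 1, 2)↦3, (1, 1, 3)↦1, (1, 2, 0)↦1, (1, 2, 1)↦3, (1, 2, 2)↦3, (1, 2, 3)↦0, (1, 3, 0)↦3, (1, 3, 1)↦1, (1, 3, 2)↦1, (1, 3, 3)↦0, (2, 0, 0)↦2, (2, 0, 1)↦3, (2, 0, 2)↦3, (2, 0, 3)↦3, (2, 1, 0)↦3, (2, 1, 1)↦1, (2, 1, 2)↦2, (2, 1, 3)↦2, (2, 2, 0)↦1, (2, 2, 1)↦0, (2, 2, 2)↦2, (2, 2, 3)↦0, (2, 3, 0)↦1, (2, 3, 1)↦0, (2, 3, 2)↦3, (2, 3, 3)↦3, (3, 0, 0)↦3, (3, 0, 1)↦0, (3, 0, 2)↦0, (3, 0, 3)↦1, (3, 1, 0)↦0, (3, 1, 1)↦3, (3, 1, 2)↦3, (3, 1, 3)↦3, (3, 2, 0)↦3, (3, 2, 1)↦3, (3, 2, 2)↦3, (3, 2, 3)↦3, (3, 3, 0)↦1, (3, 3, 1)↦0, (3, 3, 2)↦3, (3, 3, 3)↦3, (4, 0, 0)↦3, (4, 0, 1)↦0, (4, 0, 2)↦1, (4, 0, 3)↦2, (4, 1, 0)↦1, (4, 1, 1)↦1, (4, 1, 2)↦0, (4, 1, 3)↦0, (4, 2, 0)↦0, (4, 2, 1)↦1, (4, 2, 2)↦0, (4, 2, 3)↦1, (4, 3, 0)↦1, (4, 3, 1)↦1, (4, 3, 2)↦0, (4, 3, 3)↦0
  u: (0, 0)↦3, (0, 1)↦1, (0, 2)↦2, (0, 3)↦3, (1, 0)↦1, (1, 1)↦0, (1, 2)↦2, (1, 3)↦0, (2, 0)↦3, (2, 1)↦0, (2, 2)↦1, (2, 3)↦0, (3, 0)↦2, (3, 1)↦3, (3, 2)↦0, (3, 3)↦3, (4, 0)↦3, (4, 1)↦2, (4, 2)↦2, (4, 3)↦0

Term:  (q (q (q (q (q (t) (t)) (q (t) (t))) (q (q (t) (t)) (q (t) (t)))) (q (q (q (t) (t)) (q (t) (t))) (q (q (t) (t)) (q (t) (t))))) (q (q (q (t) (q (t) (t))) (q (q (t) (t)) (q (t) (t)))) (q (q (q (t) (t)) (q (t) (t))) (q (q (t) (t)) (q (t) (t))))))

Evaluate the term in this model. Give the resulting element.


  t = 4
  t = 4
  (q (t) (t)) = q(4, 4) = 4
  t = 4
  t = 4
  (q (t) (t)) = q(4, 4) = 4
  (q (q (t) (t)) (q (t) (t))) = q(4, 4) = 4
  t = 4
  t = 4
  (q (t) (t)) = q(4, 4) = 4
  t = 4
  t = 4
  (q (t) (t)) = q(4, 4) = 4
  (q (q (t) (t)) (q (t) (t))) = q(4, 4) = 4
  (q (q (q (t) (t)) (q (t) (t))) (q (q (t) (t)) (q (t) (t)))) = q(4, 4) = 4
  t = 4
  t = 4
  (q (t) (t)) = q(4, 4) = 4
  t = 4
  t = 4
  (q (t) (t)) = q(4, 4) = 4
  (q (q (t) (t)) (q (t) (t))) = q(4, 4) = 4
  t = 4
  t = 4
  (q (t) (t)) = q(4, 4) = 4
  t = 4
  t = 4
  (q (t) (t)) = q(4, 4) = 4
  (q (q (t) (t)) (q (t) (t))) = q(4, 4) = 4
  (q (q (q (t) (t)) (q (t) (t))) (q (q (t) (t)) (q (t) (t)))) = q(4, 4) = 4
  (q (q (q (q (t) (t)) (q (t) (t))) (q (q (t) (t)) (q (t) (t)))) (q (q (q (t) (t)) (q (t) (t))) (q (q (t) (t)) (q (t) (t))))) = q(4, 4) = 4
  t = 4
  t = 4
  t = 4
  (q (t) (t)) = q(4, 4) = 4
  (q (t) (q (t) (t))) = q(4, 4) = 4
  t = 4
  t = 4
  (q (t) (t)) = q(4, 4) = 4
  t = 4
  t = 4
  (q (t) (t)) = q(4, 4) = 4
  (q (q (t) (t)) (q (t) (t))) = q(4, 4) = 4
  (q (q (t) (q (t) (t))) (q (q (t) (t)) (q (t) (t)))) = q(4, 4) = 4
  t = 4
  t = 4
  (q (t) (t)) = q(4, 4) = 4
  t = 4
  t = 4
  (q (t) (t)) = q(4, 4) = 4
  (q (q (t) (t)) (q (t) (t))) = q(4, 4) = 4
  t = 4
  t = 4
  (q (t) (t)) = q(4, 4) = 4
  t = 4
  t = 4
  (q (t) (t)) = q(4, 4) = 4
  (q (q (t) (t)) (q (t) (t))) = q(4, 4) = 4
  (q (q (q (t) (t)) (q (t) (t))) (q (q (t) (t)) (q (t) (t)))) = q(4, 4) = 4
  (q (q (q (t) (q (t) (t))) (q (q (t) (t)) (q (t) (t)))) (q (q (q (t) (t)) (q (t) (t))) (q (q (t) (t)) (q (t) (t))))) = q(4, 4) = 4
  (q (q (q (q (q (t) (t)) (q (t) (t))) (q (q (t) (t)) (q (t) (t)))) (q (q (q (t) (t)) (q (t) (t))) (q (q (t) (t)) (q (t) (t))))) (q (q (q (t) (q (t) (t))) (q (q (t) (t)) (q (t) (t)))) (q (q (q (t) (t)) (q (t) (t))) (q (q (t) (t)) (q (t) (t)))))) = q(4, 4) = 4

value = 4


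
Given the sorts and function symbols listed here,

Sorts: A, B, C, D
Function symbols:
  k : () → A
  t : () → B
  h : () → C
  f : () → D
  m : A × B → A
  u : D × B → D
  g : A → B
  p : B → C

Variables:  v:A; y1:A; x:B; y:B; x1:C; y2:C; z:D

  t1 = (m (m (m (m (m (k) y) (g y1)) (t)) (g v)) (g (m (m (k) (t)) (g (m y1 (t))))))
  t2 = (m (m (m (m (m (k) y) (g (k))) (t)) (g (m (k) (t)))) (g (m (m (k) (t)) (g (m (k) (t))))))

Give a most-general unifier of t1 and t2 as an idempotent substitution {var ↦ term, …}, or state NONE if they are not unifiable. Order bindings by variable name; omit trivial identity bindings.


{v ↦ (m (k) (t)), y1 ↦ (k)}


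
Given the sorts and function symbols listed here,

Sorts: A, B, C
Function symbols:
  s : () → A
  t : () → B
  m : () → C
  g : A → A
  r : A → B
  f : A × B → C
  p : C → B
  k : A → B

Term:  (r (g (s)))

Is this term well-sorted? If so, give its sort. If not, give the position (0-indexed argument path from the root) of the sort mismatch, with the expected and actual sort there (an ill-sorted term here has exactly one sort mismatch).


    (s) : A
  (g (s)) : A
(r (g (s))) : B

well-sorted; sort = B


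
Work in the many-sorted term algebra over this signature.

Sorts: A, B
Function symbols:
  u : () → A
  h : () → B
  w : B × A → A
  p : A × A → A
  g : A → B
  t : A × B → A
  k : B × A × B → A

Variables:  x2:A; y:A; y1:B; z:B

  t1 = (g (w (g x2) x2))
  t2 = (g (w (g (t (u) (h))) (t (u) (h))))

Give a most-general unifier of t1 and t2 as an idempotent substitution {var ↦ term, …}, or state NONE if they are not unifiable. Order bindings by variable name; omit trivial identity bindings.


{x2 ↦ (t (u) (h))}


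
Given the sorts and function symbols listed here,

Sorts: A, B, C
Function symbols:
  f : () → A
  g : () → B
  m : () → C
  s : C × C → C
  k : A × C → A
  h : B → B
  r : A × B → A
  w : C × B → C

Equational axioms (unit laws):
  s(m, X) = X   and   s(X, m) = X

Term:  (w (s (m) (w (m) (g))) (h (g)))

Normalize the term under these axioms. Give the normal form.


1. (w (s (m) (w (m) (g))) (h (g)))  →  (w (w (m) (g)) (h (g)))

normal form = (w (w (m) (g)) (h (g)))


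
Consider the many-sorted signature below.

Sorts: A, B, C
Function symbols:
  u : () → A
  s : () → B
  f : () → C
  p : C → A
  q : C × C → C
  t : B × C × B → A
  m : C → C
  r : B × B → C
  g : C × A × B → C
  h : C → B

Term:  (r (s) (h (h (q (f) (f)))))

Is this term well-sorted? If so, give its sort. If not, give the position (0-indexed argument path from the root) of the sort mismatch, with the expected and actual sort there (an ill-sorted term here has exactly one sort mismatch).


  (s) : B
        (f) : C
        (f) : C
      (q (f) (f)) : C
    (h (q (f) (f))) : B
  (h (h (q (f) (f)))) : ✗ arg 0 at [1, 0] has sort B, expected C

ill-sorted at position [1, 0]: expected C, got B


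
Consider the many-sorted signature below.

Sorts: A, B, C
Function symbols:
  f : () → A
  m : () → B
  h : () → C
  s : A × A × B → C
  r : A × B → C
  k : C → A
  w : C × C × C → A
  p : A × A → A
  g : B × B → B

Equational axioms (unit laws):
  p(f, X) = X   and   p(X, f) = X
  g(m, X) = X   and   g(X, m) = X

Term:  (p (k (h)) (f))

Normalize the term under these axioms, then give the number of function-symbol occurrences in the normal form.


size = 2

1. (p (k (h)) (f))  →  (k (h))
normal form: (k (h))


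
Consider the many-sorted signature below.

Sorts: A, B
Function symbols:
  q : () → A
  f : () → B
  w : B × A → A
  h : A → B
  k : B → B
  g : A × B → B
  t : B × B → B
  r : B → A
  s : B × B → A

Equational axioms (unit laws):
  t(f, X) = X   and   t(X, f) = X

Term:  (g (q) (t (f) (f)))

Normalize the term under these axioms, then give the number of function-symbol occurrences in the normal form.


1. (g (q) (t (f) (f)))  →  (g (q) (f))
normal form: (g (q) (f))

size = 3


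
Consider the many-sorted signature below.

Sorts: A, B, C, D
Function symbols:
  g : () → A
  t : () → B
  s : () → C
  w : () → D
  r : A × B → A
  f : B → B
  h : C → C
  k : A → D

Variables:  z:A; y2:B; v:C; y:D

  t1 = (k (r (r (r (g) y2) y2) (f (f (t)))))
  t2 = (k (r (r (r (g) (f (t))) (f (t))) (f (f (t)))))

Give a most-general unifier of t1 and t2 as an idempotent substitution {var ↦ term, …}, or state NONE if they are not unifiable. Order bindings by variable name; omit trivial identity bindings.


{y2 ↦ (f (t))}


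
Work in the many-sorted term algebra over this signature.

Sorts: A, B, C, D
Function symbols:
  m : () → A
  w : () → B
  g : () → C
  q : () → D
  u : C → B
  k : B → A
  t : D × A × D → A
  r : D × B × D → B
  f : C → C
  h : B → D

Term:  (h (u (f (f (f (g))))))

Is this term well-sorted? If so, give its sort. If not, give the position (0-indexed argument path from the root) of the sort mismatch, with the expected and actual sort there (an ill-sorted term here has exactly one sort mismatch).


          (g) : C
        (f (g)) : C
      (f (f (g))) : C
    (f (f (f (g)))) : C
  (u (f (f (f (g))))) : B
(h (u (f (f (f (g)))))) : D

well-sorted; sort = D


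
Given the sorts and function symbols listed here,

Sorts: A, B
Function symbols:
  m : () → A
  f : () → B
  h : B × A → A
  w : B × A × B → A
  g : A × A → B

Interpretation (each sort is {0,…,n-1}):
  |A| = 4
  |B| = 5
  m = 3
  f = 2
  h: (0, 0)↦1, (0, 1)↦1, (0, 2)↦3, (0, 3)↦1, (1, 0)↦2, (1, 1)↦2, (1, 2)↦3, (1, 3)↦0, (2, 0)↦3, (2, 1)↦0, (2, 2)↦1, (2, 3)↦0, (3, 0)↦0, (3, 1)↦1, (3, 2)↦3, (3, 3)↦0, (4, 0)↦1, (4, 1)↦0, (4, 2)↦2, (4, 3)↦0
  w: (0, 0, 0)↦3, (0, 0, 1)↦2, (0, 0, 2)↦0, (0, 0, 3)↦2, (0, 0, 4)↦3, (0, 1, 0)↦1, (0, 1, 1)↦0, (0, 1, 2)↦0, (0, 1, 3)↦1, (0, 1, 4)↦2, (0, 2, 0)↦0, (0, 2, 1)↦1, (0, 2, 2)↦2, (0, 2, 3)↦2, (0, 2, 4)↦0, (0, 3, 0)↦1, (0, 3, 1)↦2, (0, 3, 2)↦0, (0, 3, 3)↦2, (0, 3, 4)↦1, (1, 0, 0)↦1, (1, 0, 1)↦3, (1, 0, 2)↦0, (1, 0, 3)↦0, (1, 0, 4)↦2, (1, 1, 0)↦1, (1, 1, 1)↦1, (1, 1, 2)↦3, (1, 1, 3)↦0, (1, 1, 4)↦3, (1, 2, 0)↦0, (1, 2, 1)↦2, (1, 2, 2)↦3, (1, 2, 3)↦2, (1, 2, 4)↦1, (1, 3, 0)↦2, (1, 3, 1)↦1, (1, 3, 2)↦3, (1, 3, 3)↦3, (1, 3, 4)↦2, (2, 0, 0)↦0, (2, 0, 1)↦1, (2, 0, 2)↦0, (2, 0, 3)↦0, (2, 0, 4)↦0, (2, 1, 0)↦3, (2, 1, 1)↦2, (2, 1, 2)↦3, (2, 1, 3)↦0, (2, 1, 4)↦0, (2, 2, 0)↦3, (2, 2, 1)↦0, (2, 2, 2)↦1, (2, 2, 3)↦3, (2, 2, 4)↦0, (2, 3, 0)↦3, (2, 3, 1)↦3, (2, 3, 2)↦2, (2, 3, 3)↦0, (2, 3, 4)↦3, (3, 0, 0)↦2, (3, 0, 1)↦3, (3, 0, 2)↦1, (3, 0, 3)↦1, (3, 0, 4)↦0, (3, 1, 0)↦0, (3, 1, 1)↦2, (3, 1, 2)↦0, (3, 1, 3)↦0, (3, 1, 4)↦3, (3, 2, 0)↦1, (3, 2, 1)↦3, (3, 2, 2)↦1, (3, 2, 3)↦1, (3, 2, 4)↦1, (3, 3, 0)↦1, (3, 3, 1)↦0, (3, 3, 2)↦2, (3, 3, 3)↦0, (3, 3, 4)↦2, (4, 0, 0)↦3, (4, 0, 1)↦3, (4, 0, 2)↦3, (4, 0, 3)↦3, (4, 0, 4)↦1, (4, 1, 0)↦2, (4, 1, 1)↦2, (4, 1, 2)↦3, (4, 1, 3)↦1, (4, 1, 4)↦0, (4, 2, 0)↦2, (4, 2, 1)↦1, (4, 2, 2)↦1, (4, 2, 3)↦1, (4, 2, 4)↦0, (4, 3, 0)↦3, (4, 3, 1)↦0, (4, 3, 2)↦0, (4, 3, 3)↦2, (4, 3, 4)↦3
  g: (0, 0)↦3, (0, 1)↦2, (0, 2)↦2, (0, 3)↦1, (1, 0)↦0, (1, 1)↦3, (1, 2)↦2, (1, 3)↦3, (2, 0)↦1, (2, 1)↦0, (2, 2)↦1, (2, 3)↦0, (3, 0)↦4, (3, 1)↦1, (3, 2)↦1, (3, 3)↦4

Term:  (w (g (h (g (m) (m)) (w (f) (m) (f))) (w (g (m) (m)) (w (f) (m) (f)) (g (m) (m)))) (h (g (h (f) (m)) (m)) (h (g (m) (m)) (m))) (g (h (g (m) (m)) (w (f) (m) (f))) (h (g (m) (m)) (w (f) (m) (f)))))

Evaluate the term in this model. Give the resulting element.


value = 2

  m = 3
  m = 3
  (g (m) (m)) = g(3, 3) = 4
  f = 2
  m = 3
  f = 2
  (w (f) (m) (f)) = w(2, 3, 2) = 2
  (h (g (m) (m)) (w (f) (m) (f))) = h(4, 2) = 2
  m = 3
  m = 3
  (g (m) (m)) = g(3, 3) = 4
  f = 2
  m = 3
  f = 2
  (w (f) (m) (f)) = w(2, 3, 2) = 2
  m = 3
  m = 3
  (g (m) (m)) = g(3, 3) = 4
  (w (g (m) (m)) (w (f) (m) (f)) (g (m) (m))) = w(4, 2, 4) = 0
  (g (h (g (m) (m)) (w (f) (m) (f))) (w (g (m) (m)) (w (f) (m) (f)) (g (m) (m)))) = g(2, 0) = 1
  f = 2
  m = 3
  (h (f) (m)) = h(2, 3) = 0
  m = 3
  (g (h (f) (m)) (m)) = g(0, 3) = 1
  m = 3
  m = 3
  (g (m) (m)) = g(3, 3) = 4
  m = 3
  (h (g (m) (m)) (m)) = h(4, 3) = 0
  (h (g (h (f) (m)) (m)) (h (g (m) (m)) (m))) = h(1, 0) = 2
  m = 3
  m = 3
  (g (m) (m)) = g(3, 3) = 4
  f = 2
  m = 3
  f = 2
  (w (f) (m) (f)) = w(2, 3, 2) = 2
  (h (g (m) (m)) (w (f) (m) (f))) = h(4, 2) = 2
  m = 3
  m = 3
  (g (m) (m)) = g(3, 3) = 4
  f = 2
  m = 3
  f = 2
  (w (f) (m) (f)) = w(2, 3, 2) = 2
  (h (g (m) (m)) (w (f) (m) (f))) = h(4, 2) = 2
  (g (h (g (m) (m)) (w (f) (m) (f))) (h (g (m) (m)) (w (f) (m) (f)))) = g(2, 2) = 1
  (w (g (h (g (m) (m)) (w (f) (m) (f))) (w (g (m) (m)) (w (f) (m) (f)) (g (m) (m)))) (h (g (h (f) (m)) (m)) (h (g (m) (m)) (m))) (g (h (g (m) (m)) (w (f) (m) (f))) (h (g (m) (m)) (w (f) (m) (f))))) = w(1, 2, 1) = 2


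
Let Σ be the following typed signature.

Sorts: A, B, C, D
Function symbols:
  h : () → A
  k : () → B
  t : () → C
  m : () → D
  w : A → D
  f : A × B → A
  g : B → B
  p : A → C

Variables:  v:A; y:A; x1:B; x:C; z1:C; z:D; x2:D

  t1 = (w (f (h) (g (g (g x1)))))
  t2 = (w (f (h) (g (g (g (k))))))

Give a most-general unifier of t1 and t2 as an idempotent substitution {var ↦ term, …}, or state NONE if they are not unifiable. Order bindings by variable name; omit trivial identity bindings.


{x1 ↦ (k)}


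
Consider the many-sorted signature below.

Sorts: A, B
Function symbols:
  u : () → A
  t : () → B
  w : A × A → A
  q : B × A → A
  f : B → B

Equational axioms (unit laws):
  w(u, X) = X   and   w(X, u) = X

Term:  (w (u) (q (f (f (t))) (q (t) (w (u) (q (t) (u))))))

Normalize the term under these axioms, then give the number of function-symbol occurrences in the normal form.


1. (w (u) (q (f (f (t))) (q (t) (w (u) (q (t) (u))))))  →  (q (f (f (t))) (q (t) (w (u) (q (t) (u)))))
2. (q (f (f (t))) (q (t) (w (u) (q (t) (u)))))  →  (q (f (f (t))) (q (t) (q (t) (u))))
normal form: (q (f (f (t))) (q (t) (q (t) (u))))

size = 9


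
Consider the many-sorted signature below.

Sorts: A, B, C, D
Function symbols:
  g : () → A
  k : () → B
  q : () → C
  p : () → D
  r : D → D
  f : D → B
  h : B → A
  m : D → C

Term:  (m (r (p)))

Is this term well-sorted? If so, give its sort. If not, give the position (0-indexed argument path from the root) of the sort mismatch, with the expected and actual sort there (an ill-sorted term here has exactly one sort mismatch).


    (p) : D
  (r (p)) : D
(m (r (p))) : C

well-sorted; sort = C


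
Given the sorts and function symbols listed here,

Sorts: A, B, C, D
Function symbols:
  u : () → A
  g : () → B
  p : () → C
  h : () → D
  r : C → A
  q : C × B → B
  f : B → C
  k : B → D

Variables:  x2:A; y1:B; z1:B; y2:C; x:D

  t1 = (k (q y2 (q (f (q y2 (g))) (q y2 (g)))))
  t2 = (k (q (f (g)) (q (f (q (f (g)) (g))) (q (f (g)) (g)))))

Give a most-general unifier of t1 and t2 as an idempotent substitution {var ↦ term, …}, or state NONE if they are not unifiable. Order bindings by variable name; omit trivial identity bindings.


{y2 ↦ (f (g))}


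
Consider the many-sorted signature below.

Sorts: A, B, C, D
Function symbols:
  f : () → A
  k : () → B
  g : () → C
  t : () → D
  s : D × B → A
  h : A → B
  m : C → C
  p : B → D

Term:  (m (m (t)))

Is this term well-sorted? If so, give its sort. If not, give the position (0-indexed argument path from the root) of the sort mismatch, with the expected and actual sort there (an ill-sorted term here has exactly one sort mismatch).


    (t) : D
  (m (t)) : ✗ arg 0 at [0, 0] has sort D, expected C

ill-sorted at position [0, 0]: expected C, got D


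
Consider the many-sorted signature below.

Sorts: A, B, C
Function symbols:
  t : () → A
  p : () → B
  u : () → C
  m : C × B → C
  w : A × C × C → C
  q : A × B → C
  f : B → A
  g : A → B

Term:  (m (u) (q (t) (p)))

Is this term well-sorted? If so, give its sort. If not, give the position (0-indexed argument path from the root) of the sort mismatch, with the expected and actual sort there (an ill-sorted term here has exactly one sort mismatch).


  (u) : C
    (t) : A
    (p) : B
  (q (t) (p)) : C
(m (u) (q (t) (p))) : ✗ arg 1 at [1] has sort C, expected B

ill-sorted at position [1]: expected B, got C


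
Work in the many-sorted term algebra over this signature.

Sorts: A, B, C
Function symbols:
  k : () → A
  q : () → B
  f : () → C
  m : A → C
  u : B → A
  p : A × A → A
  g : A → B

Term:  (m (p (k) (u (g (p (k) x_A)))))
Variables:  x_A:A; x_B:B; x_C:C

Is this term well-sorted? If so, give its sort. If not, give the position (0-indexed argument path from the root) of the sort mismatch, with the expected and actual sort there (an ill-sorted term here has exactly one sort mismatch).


    (k) : A
          (k) : A
          x_A : A
        (p (k) x_A) : A
      (g (p (k) x_A)) : B
    (u (g (p (k) x_A))) : A
  (p (k) (u (g (p (k) x_A)))) : A
(m (p (k) (u (g (p (k) x_A))))) : C

well-sorted; sort = C


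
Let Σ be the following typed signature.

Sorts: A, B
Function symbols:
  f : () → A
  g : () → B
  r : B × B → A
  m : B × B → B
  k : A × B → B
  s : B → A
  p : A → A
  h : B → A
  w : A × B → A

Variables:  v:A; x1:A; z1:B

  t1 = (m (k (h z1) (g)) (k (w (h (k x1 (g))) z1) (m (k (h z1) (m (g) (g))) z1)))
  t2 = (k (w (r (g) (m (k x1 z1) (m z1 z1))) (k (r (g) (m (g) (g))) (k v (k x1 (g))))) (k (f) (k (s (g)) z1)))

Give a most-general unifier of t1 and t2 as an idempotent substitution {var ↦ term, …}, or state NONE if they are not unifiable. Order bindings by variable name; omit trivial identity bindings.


NONE (not unifiable)

head clash or occurs-check failure — not unifiable


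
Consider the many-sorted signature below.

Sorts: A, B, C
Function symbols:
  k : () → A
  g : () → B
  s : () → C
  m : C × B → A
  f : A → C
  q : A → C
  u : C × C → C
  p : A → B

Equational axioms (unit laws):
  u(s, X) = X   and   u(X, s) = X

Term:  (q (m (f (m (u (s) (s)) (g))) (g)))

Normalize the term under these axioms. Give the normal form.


1. (q (m (f (m (u (s) (s)) (g))) (g)))  →  (q (m (f (m (s) (g))) (g)))

normal form = (q (m (f (m (s) (g))) (g)))


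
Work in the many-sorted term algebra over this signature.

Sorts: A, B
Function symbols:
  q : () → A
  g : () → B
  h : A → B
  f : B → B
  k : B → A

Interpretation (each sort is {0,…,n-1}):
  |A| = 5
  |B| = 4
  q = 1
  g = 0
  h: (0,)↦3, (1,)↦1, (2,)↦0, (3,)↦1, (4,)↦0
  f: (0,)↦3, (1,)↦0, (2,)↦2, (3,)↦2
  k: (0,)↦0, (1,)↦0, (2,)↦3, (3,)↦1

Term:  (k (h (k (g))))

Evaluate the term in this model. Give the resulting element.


  g = 0
  (k (g)) = k(0,) = 0
  (h (k (g))) = h(0,) = 3
  (k (h (k (g)))) = k(3,) = 1

value = 1


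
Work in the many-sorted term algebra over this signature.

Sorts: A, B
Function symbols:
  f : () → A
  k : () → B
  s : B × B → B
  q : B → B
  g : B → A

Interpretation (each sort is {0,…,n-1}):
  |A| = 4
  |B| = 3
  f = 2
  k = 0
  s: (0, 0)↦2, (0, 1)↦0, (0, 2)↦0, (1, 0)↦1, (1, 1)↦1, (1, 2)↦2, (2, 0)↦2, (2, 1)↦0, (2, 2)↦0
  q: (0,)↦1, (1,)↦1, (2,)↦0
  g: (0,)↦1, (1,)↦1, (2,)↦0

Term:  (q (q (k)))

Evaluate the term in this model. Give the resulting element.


  k = 0
  (q (k)) = q(0,) = 1
  (q (q (k))) = q(1,) = 1

value = 1


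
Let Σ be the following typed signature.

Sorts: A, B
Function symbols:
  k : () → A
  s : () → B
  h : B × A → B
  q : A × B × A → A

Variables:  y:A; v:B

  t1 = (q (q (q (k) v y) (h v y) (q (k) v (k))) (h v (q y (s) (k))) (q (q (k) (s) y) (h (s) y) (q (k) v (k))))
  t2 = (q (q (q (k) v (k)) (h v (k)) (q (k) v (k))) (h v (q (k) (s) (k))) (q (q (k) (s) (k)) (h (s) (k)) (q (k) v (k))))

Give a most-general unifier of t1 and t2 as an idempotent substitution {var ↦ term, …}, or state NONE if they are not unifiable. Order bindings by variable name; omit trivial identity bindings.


{y ↦ (k)}


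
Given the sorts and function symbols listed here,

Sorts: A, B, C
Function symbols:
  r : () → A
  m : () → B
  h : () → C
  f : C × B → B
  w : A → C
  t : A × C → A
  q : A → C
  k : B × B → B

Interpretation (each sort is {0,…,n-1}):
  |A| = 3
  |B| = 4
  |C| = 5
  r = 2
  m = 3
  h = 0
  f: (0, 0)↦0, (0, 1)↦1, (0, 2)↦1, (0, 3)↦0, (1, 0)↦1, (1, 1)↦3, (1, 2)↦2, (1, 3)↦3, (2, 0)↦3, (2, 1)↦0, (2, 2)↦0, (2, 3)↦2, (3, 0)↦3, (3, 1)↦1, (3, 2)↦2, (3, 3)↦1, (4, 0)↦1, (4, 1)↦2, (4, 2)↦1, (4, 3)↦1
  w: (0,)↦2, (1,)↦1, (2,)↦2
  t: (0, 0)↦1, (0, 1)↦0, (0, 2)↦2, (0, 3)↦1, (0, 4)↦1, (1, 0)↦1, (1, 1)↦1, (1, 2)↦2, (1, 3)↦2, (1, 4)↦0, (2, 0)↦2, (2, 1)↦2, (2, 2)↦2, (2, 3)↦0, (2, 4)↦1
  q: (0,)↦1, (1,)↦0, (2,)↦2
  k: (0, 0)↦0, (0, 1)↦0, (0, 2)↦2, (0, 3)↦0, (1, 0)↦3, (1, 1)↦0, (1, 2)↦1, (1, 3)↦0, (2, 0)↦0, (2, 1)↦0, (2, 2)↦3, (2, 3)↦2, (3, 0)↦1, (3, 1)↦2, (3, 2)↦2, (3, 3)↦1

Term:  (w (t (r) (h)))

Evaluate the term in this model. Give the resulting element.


  r = 2
  h = 0
  (t (r) (h)) = t(2, 0) = 2
  (w (t (r) (h))) = w(2,) = 2

value = 2


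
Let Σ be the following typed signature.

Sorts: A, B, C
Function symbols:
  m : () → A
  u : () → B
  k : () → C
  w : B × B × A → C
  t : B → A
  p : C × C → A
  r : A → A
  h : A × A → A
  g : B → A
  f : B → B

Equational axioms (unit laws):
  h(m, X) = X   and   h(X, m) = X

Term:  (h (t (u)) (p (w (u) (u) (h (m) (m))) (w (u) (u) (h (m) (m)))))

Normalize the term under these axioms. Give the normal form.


1. (h (t (u)) (p (w (u) (u) (h (m) (m))) (w (u) (u) (h (m) (m)))))  →  (h (t (u)) (p (w (u) (u) (m)) (w (u) (u) (h (m) (m)))))
2. (h (t (u)) (p (w (u) (u) (m)) (w (u) (u) (h (m) (m)))))  →  (h (t (u)) (p (w (u) (u) (m)) (w (u) (u) (m))))

normal form = (h (t (u)) (p (w (u) (u) (m)) (w (u) (u) (m))))


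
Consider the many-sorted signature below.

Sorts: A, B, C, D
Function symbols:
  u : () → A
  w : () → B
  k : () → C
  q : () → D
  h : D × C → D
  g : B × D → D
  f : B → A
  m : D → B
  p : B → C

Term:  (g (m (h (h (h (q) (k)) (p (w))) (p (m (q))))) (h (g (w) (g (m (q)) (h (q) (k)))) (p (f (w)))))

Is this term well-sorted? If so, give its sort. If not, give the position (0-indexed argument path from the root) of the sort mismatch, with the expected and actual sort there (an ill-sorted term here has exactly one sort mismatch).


          (q) : D
          (k) : C
        (h (q) (k)) : D
          (w) : B
        (p (w)) : C
      (h (h (q) (k)) (p (w))) : D
          (q) : D
        (m (q)) : B
      (p (m (q))) : C
    (h (h (h (q) (k)) (p (w))) (p (m (q)))) : D
  (m (h (h (h (q) (k)) (p (w))) (p (m (q))))) : B
      (w) : B
          (q) : D
        (m (q)) : B
          (q) : D
          (k) : C
        (h (q) (k)) : D
      (g (m (q)) (h (q) (k))) : D
    (g (w) (g (m (q)) (h (q) (k)))) : D
        (w) : B
      (f (w)) : A
    (p (f (w))) : ✗ arg 0 at [1, 1, 0] has sort A, expected B

ill-sorted at position [1, 1, 0]: expected B, got A


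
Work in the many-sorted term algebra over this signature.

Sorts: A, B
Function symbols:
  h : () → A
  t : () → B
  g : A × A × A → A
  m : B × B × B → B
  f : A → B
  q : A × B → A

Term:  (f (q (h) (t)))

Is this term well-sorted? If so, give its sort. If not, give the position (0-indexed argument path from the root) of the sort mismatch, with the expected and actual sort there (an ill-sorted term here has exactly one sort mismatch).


    (h) : A
    (t) : B
  (q (h) (t)) : A
(f (q (h) (t))) : B

well-sorted; sort = B


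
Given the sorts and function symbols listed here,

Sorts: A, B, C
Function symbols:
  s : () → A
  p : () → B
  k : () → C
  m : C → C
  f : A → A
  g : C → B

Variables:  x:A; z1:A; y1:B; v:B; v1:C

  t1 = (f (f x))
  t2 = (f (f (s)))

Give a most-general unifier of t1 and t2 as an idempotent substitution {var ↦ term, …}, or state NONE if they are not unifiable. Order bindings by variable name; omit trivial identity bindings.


{x ↦ (s)}


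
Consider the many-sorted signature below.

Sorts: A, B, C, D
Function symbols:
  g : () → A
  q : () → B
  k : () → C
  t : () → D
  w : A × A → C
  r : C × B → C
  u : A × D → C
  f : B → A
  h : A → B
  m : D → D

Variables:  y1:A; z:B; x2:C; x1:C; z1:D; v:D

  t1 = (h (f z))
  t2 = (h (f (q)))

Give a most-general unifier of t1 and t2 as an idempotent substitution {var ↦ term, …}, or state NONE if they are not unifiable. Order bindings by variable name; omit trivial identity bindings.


{z ↦ (q)}


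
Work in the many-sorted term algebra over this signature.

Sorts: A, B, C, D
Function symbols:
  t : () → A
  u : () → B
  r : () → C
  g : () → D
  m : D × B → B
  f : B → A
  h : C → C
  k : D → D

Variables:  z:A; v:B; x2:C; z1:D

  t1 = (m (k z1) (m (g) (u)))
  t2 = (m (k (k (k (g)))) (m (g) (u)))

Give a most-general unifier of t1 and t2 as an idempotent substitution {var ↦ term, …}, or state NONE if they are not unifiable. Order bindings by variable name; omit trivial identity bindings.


{z1 ↦ (k (k (g)))}


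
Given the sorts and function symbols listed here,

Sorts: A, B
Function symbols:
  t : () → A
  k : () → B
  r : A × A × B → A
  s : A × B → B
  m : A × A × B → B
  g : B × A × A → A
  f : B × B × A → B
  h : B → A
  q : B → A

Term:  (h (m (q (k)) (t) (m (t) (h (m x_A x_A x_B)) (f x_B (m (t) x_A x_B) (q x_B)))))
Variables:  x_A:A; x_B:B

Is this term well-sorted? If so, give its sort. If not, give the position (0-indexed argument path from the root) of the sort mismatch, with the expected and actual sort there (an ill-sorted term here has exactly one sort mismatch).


well-sorted; sort = A

      (k) : B
    (q (k)) : A
    (t) : A
      (t) : A
          x_A : A
          x_A : A
          x_B : B
        (m x_A x_A x_B) : B
      (h (m x_A x_A x_B)) : A
        x_B : B
          (t) : A
          x_A : A
          x_B : B
        (m (t) x_A x_B) : B
          x_B : B
        (q x_B) : A
      (f x_B (m (t) x_A x_B) (q x_B)) : B
    (m (t) (h (m x_A x_A x_B)) (f x_B (m (t) x_A x_B) (q x_B))) : B
  (m (q (k)) (t) (m (t) (h (m x_A x_A x_B)) (f x_B (m (t) x_A x_B) (q x_B)))) : B
(h (m (q (k)) (t) (m (t) (h (m x_A x_A x_B)) (f x_B (m (t) x_A x_B) (q x_B))))) : A


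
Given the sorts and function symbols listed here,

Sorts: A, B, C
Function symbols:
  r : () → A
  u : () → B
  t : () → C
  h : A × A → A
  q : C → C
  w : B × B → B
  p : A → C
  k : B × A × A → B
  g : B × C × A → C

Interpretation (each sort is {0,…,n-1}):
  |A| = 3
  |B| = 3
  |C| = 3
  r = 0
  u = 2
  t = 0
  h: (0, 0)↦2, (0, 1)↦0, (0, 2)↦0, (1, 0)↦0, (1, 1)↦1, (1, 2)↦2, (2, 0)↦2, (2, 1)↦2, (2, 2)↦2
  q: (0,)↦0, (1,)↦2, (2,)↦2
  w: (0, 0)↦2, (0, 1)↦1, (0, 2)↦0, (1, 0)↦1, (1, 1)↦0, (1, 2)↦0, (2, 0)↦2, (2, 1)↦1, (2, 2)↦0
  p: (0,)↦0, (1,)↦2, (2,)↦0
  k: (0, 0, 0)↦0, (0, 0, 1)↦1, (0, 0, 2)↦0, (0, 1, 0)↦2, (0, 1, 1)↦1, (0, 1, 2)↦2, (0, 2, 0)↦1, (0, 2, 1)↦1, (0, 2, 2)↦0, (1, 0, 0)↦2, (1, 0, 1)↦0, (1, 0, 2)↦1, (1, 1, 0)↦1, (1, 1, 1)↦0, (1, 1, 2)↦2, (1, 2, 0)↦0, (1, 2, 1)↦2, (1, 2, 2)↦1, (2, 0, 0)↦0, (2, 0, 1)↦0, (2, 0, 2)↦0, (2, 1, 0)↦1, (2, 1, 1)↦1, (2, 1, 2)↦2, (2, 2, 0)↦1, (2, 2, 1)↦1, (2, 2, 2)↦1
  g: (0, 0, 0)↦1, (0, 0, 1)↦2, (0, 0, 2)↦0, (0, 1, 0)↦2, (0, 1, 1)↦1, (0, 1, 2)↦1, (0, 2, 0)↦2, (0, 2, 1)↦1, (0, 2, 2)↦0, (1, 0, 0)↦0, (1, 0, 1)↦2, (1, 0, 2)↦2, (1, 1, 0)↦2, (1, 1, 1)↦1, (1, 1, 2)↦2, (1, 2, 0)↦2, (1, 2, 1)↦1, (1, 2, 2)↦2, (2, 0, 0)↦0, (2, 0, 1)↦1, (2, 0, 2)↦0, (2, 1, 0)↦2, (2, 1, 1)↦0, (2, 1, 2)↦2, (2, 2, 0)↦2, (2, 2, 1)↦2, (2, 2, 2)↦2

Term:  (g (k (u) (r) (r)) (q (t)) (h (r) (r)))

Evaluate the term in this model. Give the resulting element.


value = 0

  u = 2
  r = 0
  r = 0
  (k (u) (r) (r)) = k(2, 0, 0) = 0
  t = 0
  (q (t)) = q(0,) = 0
  r = 0
  r = 0
  (h (r) (r)) = h(0, 0) = 2
  (g (k (u) (r) (r)) (q (t)) (h (r) (r))) = g(0, 0, 2) = 0


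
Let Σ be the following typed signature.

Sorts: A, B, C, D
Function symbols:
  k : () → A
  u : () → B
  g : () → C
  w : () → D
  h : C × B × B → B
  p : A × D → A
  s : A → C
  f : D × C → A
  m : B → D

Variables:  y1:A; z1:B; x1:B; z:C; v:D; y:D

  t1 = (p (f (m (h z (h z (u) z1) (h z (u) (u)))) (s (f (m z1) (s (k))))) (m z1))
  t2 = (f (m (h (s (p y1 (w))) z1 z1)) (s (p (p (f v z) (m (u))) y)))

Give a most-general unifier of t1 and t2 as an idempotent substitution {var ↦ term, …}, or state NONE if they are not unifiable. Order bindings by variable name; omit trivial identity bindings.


NONE (not unifiable)

head clash or occurs-check failure — not unifiable


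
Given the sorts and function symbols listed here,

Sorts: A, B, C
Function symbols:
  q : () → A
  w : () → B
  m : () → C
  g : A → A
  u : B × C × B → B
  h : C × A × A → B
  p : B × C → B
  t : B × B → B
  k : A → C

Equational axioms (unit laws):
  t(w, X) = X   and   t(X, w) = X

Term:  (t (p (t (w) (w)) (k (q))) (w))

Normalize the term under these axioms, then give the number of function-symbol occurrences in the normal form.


1. (t (p (t (w) (w)) (k (q))) (w))  →  (p (t (w) (w)) (k (q)))
2. (p (t (w) (w)) (k (q)))  →  (p (w) (k (q)))
normal form: (p (w) (k (q)))

size = 4


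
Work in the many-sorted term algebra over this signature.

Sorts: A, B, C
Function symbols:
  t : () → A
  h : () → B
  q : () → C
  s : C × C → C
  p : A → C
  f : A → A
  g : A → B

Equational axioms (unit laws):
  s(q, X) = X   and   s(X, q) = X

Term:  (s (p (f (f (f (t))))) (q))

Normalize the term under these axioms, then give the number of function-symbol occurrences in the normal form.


1. (s (p (f (f (f (t))))) (q))  →  (p (f (f (f (t)))))
normal form: (p (f (f (f (t)))))

size = 5


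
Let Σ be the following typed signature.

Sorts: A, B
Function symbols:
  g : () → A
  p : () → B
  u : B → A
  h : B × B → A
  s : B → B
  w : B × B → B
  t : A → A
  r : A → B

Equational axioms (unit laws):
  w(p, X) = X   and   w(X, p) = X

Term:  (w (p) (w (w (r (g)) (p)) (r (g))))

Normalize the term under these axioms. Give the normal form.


normal form = (w (r (g)) (r (g)))

1. (w (p) (w (w (r (g)) (p)) (r (g))))  →  (w (w (r (g)) (p)) (r (g)))
2. (w (w (r (g)) (p)) (r (g)))  →  (w (r (g)) (r (g)))


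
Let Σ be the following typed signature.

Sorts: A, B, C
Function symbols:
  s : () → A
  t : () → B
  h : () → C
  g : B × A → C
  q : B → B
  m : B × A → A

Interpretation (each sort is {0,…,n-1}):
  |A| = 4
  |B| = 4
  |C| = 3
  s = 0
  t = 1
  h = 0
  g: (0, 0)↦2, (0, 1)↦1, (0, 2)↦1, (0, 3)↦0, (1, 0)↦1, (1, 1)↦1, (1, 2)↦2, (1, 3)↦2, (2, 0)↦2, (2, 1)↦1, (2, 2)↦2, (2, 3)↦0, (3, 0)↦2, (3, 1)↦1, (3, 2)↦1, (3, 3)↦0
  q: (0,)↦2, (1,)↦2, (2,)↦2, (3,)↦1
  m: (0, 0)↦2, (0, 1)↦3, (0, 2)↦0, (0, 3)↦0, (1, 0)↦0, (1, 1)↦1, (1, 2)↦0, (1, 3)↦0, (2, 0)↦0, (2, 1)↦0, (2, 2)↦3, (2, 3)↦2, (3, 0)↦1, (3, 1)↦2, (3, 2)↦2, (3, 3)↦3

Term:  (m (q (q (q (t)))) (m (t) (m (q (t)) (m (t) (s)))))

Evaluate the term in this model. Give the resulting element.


  t = 1
  (q (t)) = q(1,) = 2
  (q (q (t))) = q(2,) = 2
  (q (q (q (t)))) = q(2,) = 2
  t = 1
  t = 1
  (q (t)) = q(1,) = 2
  t = 1
  s = 0
  (m (t) (s)) = m(1, 0) = 0
  (m (q (t)) (m (t) (s))) = m(2, 0) = 0
  (m (t) (m (q (t)) (m (t) (s)))) = m(1, 0) = 0
  (m (q (q (q (t)))) (m (t) (m (q (t)) (m (t) (s))))) = m(2, 0) = 0

value = 0


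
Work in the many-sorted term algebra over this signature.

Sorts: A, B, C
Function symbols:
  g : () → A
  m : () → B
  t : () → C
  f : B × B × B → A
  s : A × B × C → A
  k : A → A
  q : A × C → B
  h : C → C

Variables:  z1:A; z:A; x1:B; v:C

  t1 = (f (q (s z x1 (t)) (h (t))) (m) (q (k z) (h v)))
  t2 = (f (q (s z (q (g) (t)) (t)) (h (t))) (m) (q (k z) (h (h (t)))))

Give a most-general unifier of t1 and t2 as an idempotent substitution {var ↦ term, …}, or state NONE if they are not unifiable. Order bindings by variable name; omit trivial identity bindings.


{v ↦ (h (t)), x1 ↦ (q (g) (t))}


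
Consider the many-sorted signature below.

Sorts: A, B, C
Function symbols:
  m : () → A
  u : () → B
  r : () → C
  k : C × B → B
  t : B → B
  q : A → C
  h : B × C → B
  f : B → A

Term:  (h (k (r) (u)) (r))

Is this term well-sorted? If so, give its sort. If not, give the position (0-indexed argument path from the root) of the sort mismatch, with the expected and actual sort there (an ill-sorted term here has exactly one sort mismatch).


    (r) : C
    (u) : B
  (k (r) (u)) : B
  (r) : C
(h (k (r) (u)) (r)) : B

well-sorted; sort = B


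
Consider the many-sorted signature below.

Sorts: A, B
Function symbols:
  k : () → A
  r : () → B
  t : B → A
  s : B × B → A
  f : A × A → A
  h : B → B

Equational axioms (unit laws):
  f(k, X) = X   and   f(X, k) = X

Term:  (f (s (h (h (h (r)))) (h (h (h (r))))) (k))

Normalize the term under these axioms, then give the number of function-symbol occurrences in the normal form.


1. (f (s (h (h (h (r)))) (h (h (h (r))))) (k))  →  (s (h (h (h (r)))) (h (h (h (r)))))
normal form: (s (h (h (h (r)))) (h (h (h (r)))))

size = 9


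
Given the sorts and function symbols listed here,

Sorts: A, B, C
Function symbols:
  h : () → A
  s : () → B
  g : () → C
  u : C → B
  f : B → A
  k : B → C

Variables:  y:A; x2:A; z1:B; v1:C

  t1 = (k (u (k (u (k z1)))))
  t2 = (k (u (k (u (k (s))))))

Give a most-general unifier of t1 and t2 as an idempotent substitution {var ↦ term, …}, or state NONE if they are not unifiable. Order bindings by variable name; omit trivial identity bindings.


{z1 ↦ (s)}


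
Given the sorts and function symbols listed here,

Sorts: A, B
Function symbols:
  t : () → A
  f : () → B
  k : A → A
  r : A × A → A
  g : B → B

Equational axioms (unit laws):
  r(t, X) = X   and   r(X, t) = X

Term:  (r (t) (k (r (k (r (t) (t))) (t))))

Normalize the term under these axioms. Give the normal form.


1. (r (t) (k (r (k (r (t) (t))) (t))))  →  (k (r (k (r (t) (t))) (t)))
2. (k (r (k (r (t) (t))) (t)))  →  (k (k (r (t) (t))))
3. (k (k (r (t) (t))))  →  (k (k (t)))

normal form = (k (k (t)))
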